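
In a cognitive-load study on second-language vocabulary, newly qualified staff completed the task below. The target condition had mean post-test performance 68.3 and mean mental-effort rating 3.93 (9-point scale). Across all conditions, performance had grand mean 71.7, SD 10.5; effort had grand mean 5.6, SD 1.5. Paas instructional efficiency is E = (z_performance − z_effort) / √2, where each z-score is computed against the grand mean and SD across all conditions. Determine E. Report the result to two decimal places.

z_performance = (68.3 − 71.7) / 10.5 = -3.4000 / 10.5 = -0.3238.
z_effort = (3.93 − 5.6) / 1.5 = -1.6700 / 1.5 = -1.1133.
z_P − z_E = -0.3238 − (-1.1133) = 0.7895.
E = 0.7895 / √2 = 0.7895 / 1.41421 = 0.5583 ≈ 0.56.

0.56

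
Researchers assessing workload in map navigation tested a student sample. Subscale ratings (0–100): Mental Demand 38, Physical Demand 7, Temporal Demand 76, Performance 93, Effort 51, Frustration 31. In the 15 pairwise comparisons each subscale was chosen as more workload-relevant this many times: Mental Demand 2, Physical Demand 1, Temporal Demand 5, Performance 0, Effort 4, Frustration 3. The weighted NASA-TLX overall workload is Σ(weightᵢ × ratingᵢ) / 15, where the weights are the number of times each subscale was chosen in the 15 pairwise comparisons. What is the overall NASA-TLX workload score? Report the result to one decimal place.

50.7

The tallies are the weights (they sum to 15).
Weighted sum = 2·38 + 1·7 + 5·76 + 0·93 + 4·51 + 3·31
            = 76 + 7 + 380 + 0 + 204 + 93 = 760.
Overall workload = 760 / 15 = 50.6667 ≈ 50.7.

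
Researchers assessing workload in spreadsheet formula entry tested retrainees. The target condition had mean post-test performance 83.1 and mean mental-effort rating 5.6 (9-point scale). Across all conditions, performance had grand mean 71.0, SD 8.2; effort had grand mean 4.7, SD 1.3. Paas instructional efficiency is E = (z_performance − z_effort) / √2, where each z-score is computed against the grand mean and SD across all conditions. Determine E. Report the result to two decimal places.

z_performance = (83.1 − 71.0) / 8.2 = 12.1000 / 8.2 = 1.4756.
z_effort = (5.6 − 4.7) / 1.3 = 0.9000 / 1.3 = 0.6923.
z_P − z_E = 1.4756 − 0.6923 = 0.7833.
E = 0.7833 / √2 = 0.7833 / 1.41421 = 0.5539 ≈ 0.55.

0.55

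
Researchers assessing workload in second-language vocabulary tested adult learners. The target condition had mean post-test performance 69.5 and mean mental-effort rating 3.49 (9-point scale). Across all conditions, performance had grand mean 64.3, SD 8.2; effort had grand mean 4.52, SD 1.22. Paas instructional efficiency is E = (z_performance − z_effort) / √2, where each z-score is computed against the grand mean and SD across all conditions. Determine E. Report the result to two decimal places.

1.05

z_performance = (69.5 − 64.3) / 8.2 = 5.2000 / 8.2 = 0.6341.
z_effort = (3.49 − 4.52) / 1.22 = -1.0300 / 1.22 = -0.8443.
z_P − z_E = 0.6341 − (-0.8443) = 1.4784.
E = 1.4784 / √2 = 1.4784 / 1.41421 = 1.0454 ≈ 1.05.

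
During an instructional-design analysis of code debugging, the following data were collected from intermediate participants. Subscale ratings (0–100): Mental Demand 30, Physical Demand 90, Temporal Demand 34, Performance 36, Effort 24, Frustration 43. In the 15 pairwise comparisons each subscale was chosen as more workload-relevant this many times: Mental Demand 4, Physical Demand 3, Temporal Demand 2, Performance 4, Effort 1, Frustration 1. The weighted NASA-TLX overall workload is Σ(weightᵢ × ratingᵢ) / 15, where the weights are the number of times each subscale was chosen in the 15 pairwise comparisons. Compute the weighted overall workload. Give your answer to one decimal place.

The tallies are the weights (they sum to 15).
Weighted sum = 4·30 + 3·90 + 2·34 + 4·36 + 1·24 + 1·43
            = 120 + 270 + 68 + 144 + 24 + 43 = 669.
Overall workload = 669 / 15 = 44.6000 ≈ 44.6.

44.6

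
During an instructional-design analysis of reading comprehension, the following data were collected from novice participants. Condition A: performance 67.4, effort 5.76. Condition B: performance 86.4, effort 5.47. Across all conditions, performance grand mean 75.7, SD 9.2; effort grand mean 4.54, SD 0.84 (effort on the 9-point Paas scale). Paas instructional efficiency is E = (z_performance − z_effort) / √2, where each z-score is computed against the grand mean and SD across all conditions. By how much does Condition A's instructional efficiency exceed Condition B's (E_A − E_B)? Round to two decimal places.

-1.70

Condition A: z_P = (67.4 − 75.7)/9.2 = -0.9022; z_E = (5.76 − 4.54)/0.84 = 1.4524; E_A = (-0.9022 − 1.4524)/√2 = -1.6650.
Condition B: z_P = (86.4 − 75.7)/9.2 = 1.1630; z_E = (5.47 − 4.54)/0.84 = 1.1071; E_B = (1.1630 − 1.1071)/√2 = 0.0395.
E_A − E_B = -1.6650 − 0.0395 = -1.7045 ≈ -1.70.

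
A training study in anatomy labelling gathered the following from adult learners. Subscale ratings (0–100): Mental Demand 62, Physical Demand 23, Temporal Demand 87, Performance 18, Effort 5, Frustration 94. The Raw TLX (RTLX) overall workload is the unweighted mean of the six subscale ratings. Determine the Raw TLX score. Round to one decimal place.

48.2

Sum of ratings = 62 + 23 + 87 + 18 + 5 + 94 = 289.
RTLX = 289 / 6 = 48.1667 ≈ 48.2.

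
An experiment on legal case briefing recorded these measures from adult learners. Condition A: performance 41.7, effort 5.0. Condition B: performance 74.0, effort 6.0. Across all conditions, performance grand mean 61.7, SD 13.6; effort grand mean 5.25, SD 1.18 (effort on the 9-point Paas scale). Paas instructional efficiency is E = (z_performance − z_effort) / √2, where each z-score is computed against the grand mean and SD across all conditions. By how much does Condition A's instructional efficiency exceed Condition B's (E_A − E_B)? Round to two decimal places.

-1.08

Condition A: z_P = (41.7 − 61.7)/13.6 = -1.4706; z_E = (5.0 − 5.25)/1.18 = -0.2119; E_A = (-1.4706 − (-0.2119))/√2 = -0.8900.
Condition B: z_P = (74.0 − 61.7)/13.6 = 0.9044; z_E = (6.0 − 5.25)/1.18 = 0.6356; E_B = (0.9044 − 0.6356)/√2 = 0.1901.
E_A − E_B = -0.8900 − 0.1901 = -1.0801 ≈ -1.08.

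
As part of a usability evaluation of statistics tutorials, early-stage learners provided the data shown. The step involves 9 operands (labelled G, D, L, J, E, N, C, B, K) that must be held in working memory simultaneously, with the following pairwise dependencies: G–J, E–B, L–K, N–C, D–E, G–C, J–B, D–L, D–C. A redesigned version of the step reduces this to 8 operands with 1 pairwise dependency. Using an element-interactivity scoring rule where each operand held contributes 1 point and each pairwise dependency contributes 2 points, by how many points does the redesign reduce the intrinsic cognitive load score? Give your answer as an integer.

Original: 9 × 1 + 9 × 2 = 9 + 18 = 27.
Redesigned: 8 × 1 + 1 × 2 = 8 + 2 = 10.
Reduction = 27 − 10 = 17.

17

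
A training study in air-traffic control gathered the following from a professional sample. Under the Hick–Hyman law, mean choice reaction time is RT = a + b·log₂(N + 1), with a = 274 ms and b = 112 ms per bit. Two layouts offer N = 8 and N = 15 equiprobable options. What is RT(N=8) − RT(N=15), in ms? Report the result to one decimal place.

-93.0

RT(8) = 274 + 112·log₂(9) = 274 + 112·3.1699 = 629.0288 ms.
RT(15) = 274 + 112·log₂(16) = 274 + 112·4.0000 = 722.0000 ms.
Difference = 629.0288 − 722.0000 = -92.9712 ≈ -93.0 ms.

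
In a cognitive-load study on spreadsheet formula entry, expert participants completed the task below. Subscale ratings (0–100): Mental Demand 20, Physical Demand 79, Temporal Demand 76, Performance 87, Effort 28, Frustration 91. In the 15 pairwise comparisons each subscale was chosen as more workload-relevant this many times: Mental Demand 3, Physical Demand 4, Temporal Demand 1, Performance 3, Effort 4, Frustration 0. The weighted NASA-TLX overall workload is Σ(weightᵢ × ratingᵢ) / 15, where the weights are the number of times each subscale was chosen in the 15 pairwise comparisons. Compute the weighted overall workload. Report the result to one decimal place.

The tallies are the weights (they sum to 15).
Weighted sum = 3·20 + 4·79 + 1·76 + 3·87 + 4·28 + 0·91
            = 60 + 316 + 76 + 261 + 112 + 0 = 825.
Overall workload = 825 / 15 = 55.0000 ≈ 55.0.

55.0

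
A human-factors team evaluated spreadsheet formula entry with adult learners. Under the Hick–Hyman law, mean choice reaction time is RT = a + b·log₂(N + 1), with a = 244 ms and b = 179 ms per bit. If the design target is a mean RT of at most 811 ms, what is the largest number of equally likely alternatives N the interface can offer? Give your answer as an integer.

Set 244 + 179·log₂(N + 1) ≤ 811.
log₂(N + 1) ≤ (811 − 244) / 179 = 3.1676.
N + 1 ≤ 2^3.1676 = 8.9855.
N ≤ 7.9855, so the largest integer N is 7.

7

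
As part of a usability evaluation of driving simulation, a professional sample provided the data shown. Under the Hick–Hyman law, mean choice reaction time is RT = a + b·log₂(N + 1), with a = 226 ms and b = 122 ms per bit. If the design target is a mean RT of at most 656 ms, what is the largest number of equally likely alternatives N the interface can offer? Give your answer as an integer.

10

Set 226 + 122·log₂(N + 1) ≤ 656.
log₂(N + 1) ≤ (656 − 226) / 122 = 3.5246.
N + 1 ≤ 2^3.5246 = 11.5083.
N ≤ 10.5083, so the largest integer N is 10.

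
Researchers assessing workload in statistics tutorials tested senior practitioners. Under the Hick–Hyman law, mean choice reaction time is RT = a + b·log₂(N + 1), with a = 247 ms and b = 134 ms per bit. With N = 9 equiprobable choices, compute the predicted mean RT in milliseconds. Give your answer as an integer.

log₂(9 + 1) = log₂(10) = 3.3219.
RT = 247 + 134 × 3.3219 = 247 + 445.1346 = 692.1346 ms.
≈ 692 ms.

692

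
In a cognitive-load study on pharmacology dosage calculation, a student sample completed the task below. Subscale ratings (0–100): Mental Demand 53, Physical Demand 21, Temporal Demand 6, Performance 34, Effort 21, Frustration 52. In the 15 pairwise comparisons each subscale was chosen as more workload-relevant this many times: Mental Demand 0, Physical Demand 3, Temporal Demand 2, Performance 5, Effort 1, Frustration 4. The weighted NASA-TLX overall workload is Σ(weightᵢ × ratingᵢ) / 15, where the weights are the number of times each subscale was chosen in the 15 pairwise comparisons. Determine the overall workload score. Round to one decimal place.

31.6

The tallies are the weights (they sum to 15).
Weighted sum = 0·53 + 3·21 + 2·6 + 5·34 + 1·21 + 4·52
            = 0 + 63 + 12 + 170 + 21 + 208 = 474.
Overall workload = 474 / 15 = 31.6000 ≈ 31.6.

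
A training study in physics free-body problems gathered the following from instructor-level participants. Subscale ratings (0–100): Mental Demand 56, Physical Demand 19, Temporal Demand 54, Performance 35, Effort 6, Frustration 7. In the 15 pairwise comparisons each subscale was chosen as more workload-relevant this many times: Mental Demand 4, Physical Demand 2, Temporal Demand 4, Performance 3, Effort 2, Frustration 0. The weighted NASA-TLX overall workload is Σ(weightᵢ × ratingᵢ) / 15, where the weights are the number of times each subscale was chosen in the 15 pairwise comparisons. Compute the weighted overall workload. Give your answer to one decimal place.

39.7

The tallies are the weights (they sum to 15).
Weighted sum = 4·56 + 2·19 + 4·54 + 3·35 + 2·6 + 0·7
            = 224 + 38 + 216 + 105 + 12 + 0 = 595.
Overall workload = 595 / 15 = 39.6667 ≈ 39.7.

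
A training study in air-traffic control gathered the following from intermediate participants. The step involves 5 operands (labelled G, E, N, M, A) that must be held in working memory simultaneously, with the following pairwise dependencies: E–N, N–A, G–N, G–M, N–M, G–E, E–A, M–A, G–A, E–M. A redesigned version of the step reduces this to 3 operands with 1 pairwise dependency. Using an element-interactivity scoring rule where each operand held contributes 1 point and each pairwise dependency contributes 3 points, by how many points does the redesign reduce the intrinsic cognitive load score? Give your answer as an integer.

29

Original: 5 × 1 + 10 × 3 = 5 + 30 = 35.
Redesigned: 3 × 1 + 1 × 3 = 3 + 3 = 6.
Reduction = 35 − 6 = 29.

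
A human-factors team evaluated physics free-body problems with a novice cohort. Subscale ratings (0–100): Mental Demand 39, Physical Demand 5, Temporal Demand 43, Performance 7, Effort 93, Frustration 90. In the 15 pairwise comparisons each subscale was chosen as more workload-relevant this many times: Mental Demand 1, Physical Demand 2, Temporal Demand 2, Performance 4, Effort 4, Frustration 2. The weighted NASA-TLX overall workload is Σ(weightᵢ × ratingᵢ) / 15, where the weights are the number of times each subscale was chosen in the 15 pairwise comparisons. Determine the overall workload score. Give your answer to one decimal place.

The tallies are the weights (they sum to 15).
Weighted sum = 1·39 + 2·5 + 2·43 + 4·7 + 4·93 + 2·90
            = 39 + 10 + 86 + 28 + 372 + 180 = 715.
Overall workload = 715 / 15 = 47.6667 ≈ 47.7.

47.7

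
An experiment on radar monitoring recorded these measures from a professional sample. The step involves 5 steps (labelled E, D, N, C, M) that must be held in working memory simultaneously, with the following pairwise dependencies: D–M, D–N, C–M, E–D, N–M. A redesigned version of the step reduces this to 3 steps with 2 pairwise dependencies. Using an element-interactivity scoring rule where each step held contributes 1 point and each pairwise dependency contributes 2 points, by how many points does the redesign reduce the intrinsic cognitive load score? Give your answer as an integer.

Original: 5 × 1 + 5 × 2 = 5 + 10 = 15.
Redesigned: 3 × 1 + 2 × 2 = 3 + 4 = 7.
Reduction = 15 − 7 = 8.

8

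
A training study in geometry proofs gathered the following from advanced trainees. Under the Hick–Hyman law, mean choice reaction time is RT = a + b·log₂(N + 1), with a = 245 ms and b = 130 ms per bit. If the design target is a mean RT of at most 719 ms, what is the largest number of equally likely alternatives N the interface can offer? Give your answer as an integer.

11

Set 245 + 130·log₂(N + 1) ≤ 719.
log₂(N + 1) ≤ (719 − 245) / 130 = 3.6462.
N + 1 ≤ 2^3.6462 = 12.5203.
N ≤ 11.5203, so the largest integer N is 11.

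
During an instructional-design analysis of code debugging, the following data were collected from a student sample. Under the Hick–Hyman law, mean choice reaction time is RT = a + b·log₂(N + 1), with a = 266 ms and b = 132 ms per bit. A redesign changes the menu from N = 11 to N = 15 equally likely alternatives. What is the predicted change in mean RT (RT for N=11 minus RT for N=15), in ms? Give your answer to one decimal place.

RT(11) = 266 + 132·log₂(12) = 266 + 132·3.5850 = 739.2200 ms.
RT(15) = 266 + 132·log₂(16) = 266 + 132·4.0000 = 794.0000 ms.
Difference = 739.2200 − 794.0000 = -54.7800 ≈ -54.8 ms.

-54.8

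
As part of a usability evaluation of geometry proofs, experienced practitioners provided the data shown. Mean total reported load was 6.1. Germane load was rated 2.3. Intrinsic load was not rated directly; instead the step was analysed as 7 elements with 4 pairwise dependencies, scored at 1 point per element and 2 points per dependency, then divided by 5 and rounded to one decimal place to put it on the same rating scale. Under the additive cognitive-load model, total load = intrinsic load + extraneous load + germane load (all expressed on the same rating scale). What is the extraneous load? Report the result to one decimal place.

0.8

Intrinsic (element-interactivity): (7 × 1 + 4 × 2) / 5 = 15 / 5 = 3.0000 → 3.0.
extraneous load = total − intrinsic − germane
             = 6.1 − 3.0 − 2.3 = 0.8.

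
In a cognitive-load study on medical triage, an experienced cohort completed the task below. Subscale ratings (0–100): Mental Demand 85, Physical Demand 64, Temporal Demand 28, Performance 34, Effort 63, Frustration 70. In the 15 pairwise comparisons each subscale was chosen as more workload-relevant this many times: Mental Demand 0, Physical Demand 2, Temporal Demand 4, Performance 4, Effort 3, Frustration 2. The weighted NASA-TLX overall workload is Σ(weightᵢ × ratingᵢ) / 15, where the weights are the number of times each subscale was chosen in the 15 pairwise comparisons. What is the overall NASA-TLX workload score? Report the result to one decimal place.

47.0

The tallies are the weights (they sum to 15).
Weighted sum = 0·85 + 2·64 + 4·28 + 4·34 + 3·63 + 2·70
            = 0 + 128 + 112 + 136 + 189 + 140 = 705.
Overall workload = 705 / 15 = 47.0000 ≈ 47.0.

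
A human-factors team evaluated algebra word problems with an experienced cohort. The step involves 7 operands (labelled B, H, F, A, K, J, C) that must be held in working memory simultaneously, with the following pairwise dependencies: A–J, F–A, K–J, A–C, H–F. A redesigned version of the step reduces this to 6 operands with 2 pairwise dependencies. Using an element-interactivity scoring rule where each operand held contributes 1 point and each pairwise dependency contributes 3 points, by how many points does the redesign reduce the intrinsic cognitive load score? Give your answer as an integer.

Original: 7 × 1 + 5 × 3 = 7 + 15 = 22.
Redesigned: 6 × 1 + 2 × 3 = 6 + 6 = 12.
Reduction = 22 − 12 = 10.

10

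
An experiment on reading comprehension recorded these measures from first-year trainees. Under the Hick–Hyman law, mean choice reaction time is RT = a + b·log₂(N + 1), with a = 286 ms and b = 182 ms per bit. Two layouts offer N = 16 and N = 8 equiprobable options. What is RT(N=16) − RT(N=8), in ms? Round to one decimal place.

RT(16) = 286 + 182·log₂(17) = 286 + 182·4.0875 = 1029.9250 ms.
RT(8) = 286 + 182·log₂(9) = 286 + 182·3.1699 = 862.9218 ms.
Difference = 1029.9250 − 862.9218 = 167.0032 ≈ 167.0 ms.

167.0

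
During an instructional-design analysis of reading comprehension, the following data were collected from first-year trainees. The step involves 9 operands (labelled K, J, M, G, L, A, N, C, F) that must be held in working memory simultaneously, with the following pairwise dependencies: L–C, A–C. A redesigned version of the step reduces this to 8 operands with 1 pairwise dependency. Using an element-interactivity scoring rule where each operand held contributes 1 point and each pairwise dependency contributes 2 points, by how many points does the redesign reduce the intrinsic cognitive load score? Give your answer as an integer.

3

Original: 9 × 1 + 2 × 2 = 9 + 4 = 13.
Redesigned: 8 × 1 + 1 × 2 = 8 + 2 = 10.
Reduction = 13 − 10 = 3.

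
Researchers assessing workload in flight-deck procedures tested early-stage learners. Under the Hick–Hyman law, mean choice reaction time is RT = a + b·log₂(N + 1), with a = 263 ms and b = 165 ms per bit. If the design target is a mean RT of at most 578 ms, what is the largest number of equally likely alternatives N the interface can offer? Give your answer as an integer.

2

Set 263 + 165·log₂(N + 1) ≤ 578.
log₂(N + 1) ≤ (578 − 263) / 165 = 1.9091.
N + 1 ≤ 2^1.9091 = 3.7557.
N ≤ 2.7557, so the largest integer N is 2.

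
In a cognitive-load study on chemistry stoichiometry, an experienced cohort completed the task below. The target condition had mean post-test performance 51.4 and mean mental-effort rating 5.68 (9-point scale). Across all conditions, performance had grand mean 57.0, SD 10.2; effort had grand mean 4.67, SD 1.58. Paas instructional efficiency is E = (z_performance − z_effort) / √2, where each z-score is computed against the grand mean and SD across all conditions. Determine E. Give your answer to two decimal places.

z_performance = (51.4 − 57.0) / 10.2 = -5.6000 / 10.2 = -0.5490.
z_effort = (5.68 − 4.67) / 1.58 = 1.0100 / 1.58 = 0.6392.
z_P − z_E = -0.5490 − 0.6392 = -1.1882.
E = -1.1882 / √2 = -1.1882 / 1.41421 = -0.8402 ≈ -0.84.

-0.84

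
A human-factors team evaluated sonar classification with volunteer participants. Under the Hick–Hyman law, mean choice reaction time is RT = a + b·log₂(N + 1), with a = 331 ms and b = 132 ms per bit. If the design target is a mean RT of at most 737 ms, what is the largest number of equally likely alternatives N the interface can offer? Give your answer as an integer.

Set 331 + 132·log₂(N + 1) ≤ 737.
log₂(N + 1) ≤ (737 − 331) / 132 = 3.0758.
N + 1 ≤ 2^3.0758 = 8.4316.
N ≤ 7.4316, so the largest integer N is 7.

7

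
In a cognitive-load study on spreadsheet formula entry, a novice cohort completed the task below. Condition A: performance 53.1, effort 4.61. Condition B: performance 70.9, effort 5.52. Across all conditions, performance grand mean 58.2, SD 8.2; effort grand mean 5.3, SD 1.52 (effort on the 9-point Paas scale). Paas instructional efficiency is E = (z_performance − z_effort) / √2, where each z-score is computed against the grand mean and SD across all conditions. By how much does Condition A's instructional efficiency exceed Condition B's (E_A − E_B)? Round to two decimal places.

Condition A: z_P = (53.1 − 58.2)/8.2 = -0.6220; z_E = (4.61 − 5.3)/1.52 = -0.4539; E_A = (-0.6220 − (-0.4539))/√2 = -0.1189.
Condition B: z_P = (70.9 − 58.2)/8.2 = 1.5488; z_E = (5.52 − 5.3)/1.52 = 0.1447; E_B = (1.5488 − 0.1447)/√2 = 0.9928.
E_A − E_B = -0.1189 − 0.9928 = -1.1117 ≈ -1.11.

-1.11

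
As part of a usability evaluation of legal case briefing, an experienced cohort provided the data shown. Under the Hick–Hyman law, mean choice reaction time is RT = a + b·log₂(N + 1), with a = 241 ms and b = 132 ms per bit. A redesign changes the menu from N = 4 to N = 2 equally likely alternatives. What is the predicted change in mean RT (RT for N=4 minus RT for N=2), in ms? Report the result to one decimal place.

97.3

RT(4) = 241 + 132·log₂(5) = 241 + 132·2.3219 = 547.4908 ms.
RT(2) = 241 + 132·log₂(3) = 241 + 132·1.5850 = 450.2200 ms.
Difference = 547.4908 − 450.2200 = 97.2708 ≈ 97.3 ms.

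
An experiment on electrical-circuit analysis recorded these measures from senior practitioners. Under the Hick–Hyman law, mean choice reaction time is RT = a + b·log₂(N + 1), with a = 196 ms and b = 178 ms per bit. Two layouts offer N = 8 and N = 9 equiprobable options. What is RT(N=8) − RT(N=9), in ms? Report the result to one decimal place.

-27.1

RT(8) = 196 + 178·log₂(9) = 196 + 178·3.1699 = 760.2422 ms.
RT(9) = 196 + 178·log₂(10) = 196 + 178·3.3219 = 787.2982 ms.
Difference = 760.2422 − 787.2982 = -27.0560 ≈ -27.1 ms.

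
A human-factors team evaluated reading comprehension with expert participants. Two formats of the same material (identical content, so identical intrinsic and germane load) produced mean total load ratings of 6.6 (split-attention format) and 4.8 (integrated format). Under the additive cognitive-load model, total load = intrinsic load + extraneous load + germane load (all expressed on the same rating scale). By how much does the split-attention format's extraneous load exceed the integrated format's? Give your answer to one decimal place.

1.8

Intrinsic and germane load are equal across formats, so the difference in total load equals the difference in extraneous load.
Extraneous-load difference = 6.6 − 4.8 = 1.8.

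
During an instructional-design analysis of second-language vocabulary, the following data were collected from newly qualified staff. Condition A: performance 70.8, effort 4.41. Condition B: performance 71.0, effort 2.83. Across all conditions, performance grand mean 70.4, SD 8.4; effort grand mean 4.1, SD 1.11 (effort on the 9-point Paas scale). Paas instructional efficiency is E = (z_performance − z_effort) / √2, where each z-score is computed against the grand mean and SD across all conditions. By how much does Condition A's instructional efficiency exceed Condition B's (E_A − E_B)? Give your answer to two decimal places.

Condition A: z_P = (70.8 − 70.4)/8.4 = 0.0476; z_E = (4.41 − 4.1)/1.11 = 0.2793; E_A = (0.0476 − 0.2793)/√2 = -0.1638.
Condition B: z_P = (71.0 − 70.4)/8.4 = 0.0714; z_E = (2.83 − 4.1)/1.11 = -1.1441; E_B = (0.0714 − (-1.1441))/√2 = 0.8595.
E_A − E_B = -0.1638 − 0.8595 = -1.0233 ≈ -1.02.

-1.02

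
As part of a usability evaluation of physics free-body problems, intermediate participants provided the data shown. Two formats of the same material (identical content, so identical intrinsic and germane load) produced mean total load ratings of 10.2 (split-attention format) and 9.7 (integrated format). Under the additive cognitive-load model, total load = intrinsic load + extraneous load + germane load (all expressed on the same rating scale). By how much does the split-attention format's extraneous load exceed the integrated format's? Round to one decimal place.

0.5

Intrinsic and germane load are equal across formats, so the difference in total load equals the difference in extraneous load.
Extraneous-load difference = 10.2 − 9.7 = 0.5.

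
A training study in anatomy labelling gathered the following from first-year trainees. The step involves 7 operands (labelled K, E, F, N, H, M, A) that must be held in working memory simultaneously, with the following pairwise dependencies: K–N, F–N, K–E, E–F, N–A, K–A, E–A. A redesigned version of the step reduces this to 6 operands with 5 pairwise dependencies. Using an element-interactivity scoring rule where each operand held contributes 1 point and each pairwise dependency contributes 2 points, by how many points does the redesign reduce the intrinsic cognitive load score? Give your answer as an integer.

5

Original: 7 × 1 + 7 × 2 = 7 + 14 = 21.
Redesigned: 6 × 1 + 5 × 2 = 6 + 10 = 16.
Reduction = 21 − 16 = 5.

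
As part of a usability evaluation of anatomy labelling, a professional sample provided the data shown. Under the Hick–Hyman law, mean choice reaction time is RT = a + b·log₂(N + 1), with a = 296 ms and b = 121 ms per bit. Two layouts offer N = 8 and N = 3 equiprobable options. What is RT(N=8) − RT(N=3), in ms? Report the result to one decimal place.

RT(8) = 296 + 121·log₂(9) = 296 + 121·3.1699 = 679.5579 ms.
RT(3) = 296 + 121·log₂(4) = 296 + 121·2.0000 = 538.0000 ms.
Difference = 679.5579 − 538.0000 = 141.5579 ≈ 141.6 ms.

141.6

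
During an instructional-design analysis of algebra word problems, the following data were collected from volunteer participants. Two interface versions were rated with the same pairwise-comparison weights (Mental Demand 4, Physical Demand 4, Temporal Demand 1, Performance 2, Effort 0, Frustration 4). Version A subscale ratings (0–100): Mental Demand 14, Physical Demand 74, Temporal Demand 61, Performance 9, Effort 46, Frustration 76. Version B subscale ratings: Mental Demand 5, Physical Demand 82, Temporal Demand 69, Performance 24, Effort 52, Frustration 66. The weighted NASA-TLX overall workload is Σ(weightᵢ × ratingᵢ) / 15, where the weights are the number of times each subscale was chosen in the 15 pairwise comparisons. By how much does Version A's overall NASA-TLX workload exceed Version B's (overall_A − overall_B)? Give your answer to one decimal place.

0.4

Version A weighted sum = 4·14 + 4·74 + 1·61 + 2·9 + 0·46 + 4·76 = 56 + 296 + 61 + 18 + 0 + 304 = 735; overall_A = 735/15 = 49.0000.
Version B weighted sum = 4·5 + 4·82 + 1·69 + 2·24 + 0·52 + 4·66 = 20 + 328 + 69 + 48 + 0 + 264 = 729; overall_B = 729/15 = 48.6000.
Difference = 49.0000 − 48.6000 = 0.4000 ≈ 0.4.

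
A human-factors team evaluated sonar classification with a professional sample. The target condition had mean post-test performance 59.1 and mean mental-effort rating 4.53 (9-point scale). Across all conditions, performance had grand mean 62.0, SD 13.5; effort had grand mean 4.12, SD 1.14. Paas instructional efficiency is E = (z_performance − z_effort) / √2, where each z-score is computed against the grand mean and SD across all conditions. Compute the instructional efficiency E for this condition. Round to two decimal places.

-0.41

z_performance = (59.1 − 62.0) / 13.5 = -2.9000 / 13.5 = -0.2148.
z_effort = (4.53 − 4.12) / 1.14 = 0.4100 / 1.14 = 0.3596.
z_P − z_E = -0.2148 − 0.3596 = -0.5744.
E = -0.5744 / √2 = -0.5744 / 1.41421 = -0.4062 ≈ -0.41.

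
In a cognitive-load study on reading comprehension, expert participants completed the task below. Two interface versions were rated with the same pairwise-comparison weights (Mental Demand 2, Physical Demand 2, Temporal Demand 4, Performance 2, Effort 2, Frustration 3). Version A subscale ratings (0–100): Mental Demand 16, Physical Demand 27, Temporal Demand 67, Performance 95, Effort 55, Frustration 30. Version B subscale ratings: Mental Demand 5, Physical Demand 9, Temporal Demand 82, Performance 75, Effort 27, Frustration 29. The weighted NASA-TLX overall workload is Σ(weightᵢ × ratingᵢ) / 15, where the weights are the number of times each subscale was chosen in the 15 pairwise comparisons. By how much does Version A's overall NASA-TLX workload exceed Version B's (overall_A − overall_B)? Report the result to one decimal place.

Version A weighted sum = 2·16 + 2·27 + 4·67 + 2·95 + 2·55 + 3·30 = 32 + 54 + 268 + 190 + 110 + 90 = 744; overall_A = 744/15 = 49.6000.
Version B weighted sum = 2·5 + 2·9 + 4·82 + 2·75 + 2·27 + 3·29 = 10 + 18 + 328 + 150 + 54 + 87 = 647; overall_B = 647/15 = 43.1333.
Difference = 49.6000 − 43.1333 = 6.4667 ≈ 6.5.

6.5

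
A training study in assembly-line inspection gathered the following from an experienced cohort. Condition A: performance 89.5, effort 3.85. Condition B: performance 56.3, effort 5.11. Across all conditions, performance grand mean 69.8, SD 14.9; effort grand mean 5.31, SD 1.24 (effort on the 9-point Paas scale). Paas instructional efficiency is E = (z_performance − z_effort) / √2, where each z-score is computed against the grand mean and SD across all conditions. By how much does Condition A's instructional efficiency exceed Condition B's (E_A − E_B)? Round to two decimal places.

2.29

Condition A: z_P = (89.5 − 69.8)/14.9 = 1.3221; z_E = (3.85 − 5.31)/1.24 = -1.1774; E_A = (1.3221 − (-1.1774))/√2 = 1.7674.
Condition B: z_P = (56.3 − 69.8)/14.9 = -0.9060; z_E = (5.11 − 5.31)/1.24 = -0.1613; E_B = (-0.9060 − (-0.1613))/√2 = -0.5266.
E_A − E_B = 1.7674 − (-0.5266) = 2.2940 ≈ 2.29.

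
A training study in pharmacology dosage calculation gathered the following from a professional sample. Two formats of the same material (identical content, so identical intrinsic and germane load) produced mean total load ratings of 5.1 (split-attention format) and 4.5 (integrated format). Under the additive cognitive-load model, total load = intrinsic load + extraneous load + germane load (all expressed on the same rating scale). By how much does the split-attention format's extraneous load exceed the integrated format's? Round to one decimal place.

Intrinsic and germane load are equal across formats, so the difference in total load equals the difference in extraneous load.
Extraneous-load difference = 5.1 − 4.5 = 0.6.

0.6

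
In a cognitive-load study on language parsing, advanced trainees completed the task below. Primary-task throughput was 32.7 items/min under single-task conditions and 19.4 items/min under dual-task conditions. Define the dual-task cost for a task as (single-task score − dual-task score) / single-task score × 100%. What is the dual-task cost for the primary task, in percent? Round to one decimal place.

Cost = (32.7 − 19.4) / 32.7 × 100%
     = 13.3000 / 32.7 × 100% = 40.6728%.
≈ 40.7%.

40.7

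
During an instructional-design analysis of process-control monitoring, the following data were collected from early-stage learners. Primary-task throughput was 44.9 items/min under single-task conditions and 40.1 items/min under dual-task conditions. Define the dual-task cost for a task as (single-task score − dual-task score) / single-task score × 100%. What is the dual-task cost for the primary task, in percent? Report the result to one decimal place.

Cost = (44.9 − 40.1) / 44.9 × 100%
     = 4.8000 / 44.9 × 100% = 10.6904%.
≈ 10.7%.

10.7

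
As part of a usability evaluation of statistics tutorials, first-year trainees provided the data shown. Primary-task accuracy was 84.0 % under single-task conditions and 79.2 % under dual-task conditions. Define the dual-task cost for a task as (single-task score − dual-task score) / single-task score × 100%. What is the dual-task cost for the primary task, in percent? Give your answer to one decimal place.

5.7

Cost = (84.0 − 79.2) / 84.0 × 100%
     = 4.8000 / 84.0 × 100% = 5.7143%.
≈ 5.7%.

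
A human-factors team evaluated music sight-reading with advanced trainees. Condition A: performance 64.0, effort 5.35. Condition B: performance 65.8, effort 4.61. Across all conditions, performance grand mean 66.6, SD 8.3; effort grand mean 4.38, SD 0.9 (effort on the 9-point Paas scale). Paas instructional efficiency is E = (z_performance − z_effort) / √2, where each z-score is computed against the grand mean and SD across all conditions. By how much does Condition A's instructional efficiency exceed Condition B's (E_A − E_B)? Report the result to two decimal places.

-0.73

Condition A: z_P = (64.0 − 66.6)/8.3 = -0.3133; z_E = (5.35 − 4.38)/0.9 = 1.0778; E_A = (-0.3133 − 1.0778)/√2 = -0.9837.
Condition B: z_P = (65.8 − 66.6)/8.3 = -0.0964; z_E = (4.61 − 4.38)/0.9 = 0.2556; E_B = (-0.0964 − 0.2556)/√2 = -0.2489.
E_A − E_B = -0.9837 − (-0.2489) = -0.7348 ≈ -0.73.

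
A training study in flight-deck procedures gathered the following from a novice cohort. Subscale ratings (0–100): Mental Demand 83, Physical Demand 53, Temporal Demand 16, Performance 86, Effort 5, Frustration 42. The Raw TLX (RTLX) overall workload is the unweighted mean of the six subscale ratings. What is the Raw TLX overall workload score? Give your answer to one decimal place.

Sum of ratings = 83 + 53 + 16 + 86 + 5 + 42 = 285.
RTLX = 285 / 6 = 47.5000 ≈ 47.5.

47.5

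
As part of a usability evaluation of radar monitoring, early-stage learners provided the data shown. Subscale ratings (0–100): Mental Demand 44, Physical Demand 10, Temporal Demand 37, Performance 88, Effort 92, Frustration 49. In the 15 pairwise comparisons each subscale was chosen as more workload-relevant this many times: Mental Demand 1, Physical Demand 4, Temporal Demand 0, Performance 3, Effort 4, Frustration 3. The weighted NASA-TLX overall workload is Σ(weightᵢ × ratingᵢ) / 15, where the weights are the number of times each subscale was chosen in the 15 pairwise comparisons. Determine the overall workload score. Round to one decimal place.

The tallies are the weights (they sum to 15).
Weighted sum = 1·44 + 4·10 + 0·37 + 3·88 + 4·92 + 3·49
            = 44 + 40 + 0 + 264 + 368 + 147 = 863.
Overall workload = 863 / 15 = 57.5333 ≈ 57.5.

57.5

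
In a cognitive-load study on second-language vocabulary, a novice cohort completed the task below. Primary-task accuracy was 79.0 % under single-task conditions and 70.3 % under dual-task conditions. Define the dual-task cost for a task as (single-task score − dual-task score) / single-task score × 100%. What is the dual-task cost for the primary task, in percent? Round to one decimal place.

Cost = (79.0 − 70.3) / 79.0 × 100%
     = 8.7000 / 79.0 × 100% = 11.0127%.
≈ 11.0%.

11.0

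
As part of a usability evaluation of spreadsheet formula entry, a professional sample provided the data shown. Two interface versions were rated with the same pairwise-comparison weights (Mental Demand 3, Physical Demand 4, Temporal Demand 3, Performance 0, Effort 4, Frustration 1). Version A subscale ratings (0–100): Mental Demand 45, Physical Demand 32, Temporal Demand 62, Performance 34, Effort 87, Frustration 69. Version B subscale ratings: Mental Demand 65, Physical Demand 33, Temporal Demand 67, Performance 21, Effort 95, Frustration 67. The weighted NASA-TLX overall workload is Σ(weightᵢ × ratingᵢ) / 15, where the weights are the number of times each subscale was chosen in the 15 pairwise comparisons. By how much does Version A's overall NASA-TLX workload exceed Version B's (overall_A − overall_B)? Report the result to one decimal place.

-7.3

Version A weighted sum = 3·45 + 4·32 + 3·62 + 0·34 + 4·87 + 1·69 = 135 + 128 + 186 + 0 + 348 + 69 = 866; overall_A = 866/15 = 57.7333.
Version B weighted sum = 3·65 + 4·33 + 3·67 + 0·21 + 4·95 + 1·67 = 195 + 132 + 201 + 0 + 380 + 67 = 975; overall_B = 975/15 = 65.0000.
Difference = 57.7333 − 65.0000 = -7.2667 ≈ -7.3.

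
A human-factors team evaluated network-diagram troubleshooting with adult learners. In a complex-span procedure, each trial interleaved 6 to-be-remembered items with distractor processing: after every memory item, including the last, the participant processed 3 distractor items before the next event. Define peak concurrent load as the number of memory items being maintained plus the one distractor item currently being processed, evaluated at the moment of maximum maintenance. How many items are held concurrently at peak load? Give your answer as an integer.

7

Maintenance is greatest during the distractor(s) after memory item 6: all 6 memory items are being held.
One distractor item is concurrently being processed.
Peak concurrent load = 6 + 1 = 7 items.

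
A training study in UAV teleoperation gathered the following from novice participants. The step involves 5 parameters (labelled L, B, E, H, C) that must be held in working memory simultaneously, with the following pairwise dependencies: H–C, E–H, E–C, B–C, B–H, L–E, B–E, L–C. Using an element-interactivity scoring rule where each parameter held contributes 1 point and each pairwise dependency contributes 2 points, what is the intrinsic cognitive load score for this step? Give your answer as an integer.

Count of parameters held simultaneously: 5.
Count of pairwise dependencies listed: 8.
Element contribution: 5 × 1 = 5.
Interaction contribution: 8 × 2 = 16.
Intrinsic load = 5 + 16 = 21.

21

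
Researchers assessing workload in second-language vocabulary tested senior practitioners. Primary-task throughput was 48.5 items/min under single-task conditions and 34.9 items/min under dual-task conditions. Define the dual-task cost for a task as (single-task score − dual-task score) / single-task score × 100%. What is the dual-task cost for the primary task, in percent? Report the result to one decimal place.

28.0

Cost = (48.5 − 34.9) / 48.5 × 100%
     = 13.6000 / 48.5 × 100% = 28.0412%.
≈ 28.0%.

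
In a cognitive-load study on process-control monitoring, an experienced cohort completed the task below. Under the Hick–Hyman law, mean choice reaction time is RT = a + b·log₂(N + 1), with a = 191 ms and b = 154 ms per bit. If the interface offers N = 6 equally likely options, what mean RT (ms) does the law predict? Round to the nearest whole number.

623

log₂(6 + 1) = log₂(7) = 2.8074.
RT = 191 + 154 × 2.8074 = 191 + 432.3396 = 623.3396 ms.
≈ 623 ms.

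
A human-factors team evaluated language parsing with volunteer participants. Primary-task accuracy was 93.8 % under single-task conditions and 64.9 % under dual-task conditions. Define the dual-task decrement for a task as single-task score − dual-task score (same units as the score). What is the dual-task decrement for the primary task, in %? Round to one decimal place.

28.9

Decrement = 93.8 − 64.9 = 28.9000 % ≈ 28.9 %.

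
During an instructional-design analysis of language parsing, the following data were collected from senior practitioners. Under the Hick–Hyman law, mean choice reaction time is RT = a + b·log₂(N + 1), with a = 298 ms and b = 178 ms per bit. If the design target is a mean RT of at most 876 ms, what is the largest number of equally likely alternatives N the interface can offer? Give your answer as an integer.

Set 298 + 178·log₂(N + 1) ≤ 876.
log₂(N + 1) ≤ (876 − 298) / 178 = 3.2472.
N + 1 ≤ 2^3.2472 = 9.4952.
N ≤ 8.4952, so the largest integer N is 8.

8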